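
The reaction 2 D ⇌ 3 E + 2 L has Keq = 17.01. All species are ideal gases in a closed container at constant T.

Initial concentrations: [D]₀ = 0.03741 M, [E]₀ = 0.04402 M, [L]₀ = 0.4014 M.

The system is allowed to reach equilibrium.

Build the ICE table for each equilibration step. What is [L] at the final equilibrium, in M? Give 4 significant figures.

Q₀ = 0.00982 vs Keq = 17.01 ⇒ Q<K, forward
Step 1:
                  D         E         L
  init      0.03741   0.04402    0.4014
  Δ        -0.03429   0.05144   0.03429
  eq       0.003116   0.09546    0.4357
  solve Keq expr → x = 0.01715; check Q = 17.01

[L]_eq = 0.4357 M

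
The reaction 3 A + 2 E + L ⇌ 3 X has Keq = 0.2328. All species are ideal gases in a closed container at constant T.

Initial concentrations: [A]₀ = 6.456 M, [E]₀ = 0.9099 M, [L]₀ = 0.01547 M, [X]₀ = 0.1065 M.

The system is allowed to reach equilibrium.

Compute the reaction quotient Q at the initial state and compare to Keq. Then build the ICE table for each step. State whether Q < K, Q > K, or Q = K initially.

Q₀ = 3.5049e-04; Q < K (proceeds forward)

Q₀ = 3.5049e-04 vs Keq = 0.2328 ⇒ Q<K, forward
Step 1:
                    A           E           L           X
  Initial       6.456      0.9099     0.01547      0.1065
  Change     -0.04618    -0.03079    -0.01539     0.04618
  Equil          6.41      0.8791  7.5124e-05      0.1527
  solve Keq expr → x = 0.01539; check Q = 0.2328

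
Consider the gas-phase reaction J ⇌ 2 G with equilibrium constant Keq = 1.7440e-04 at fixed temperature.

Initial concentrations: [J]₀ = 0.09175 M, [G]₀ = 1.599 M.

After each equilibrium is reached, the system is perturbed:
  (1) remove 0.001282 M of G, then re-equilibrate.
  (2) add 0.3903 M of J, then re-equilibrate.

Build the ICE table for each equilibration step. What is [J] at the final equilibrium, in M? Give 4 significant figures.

[J]_eq = 1.273 M

Q₀ = 27.87 vs Keq = 1.7440e-04 ⇒ Q>K, reverse
Step 1:
                   J          G
  I          0.09175      1.599
  C           0.7933     -1.587
  E            0.885    0.01242
  solve Keq expr → x = -0.7933; check Q = 1.7440e-04
Then remove 0.001282 M of G.
Step 2:
                   J          G
  I            0.885    0.01114
  C       -6.3876e-04   0.001278
  E           0.8844    0.01242
  solve Keq expr → x = 6.3876e-04; check Q = 1.7440e-04
Then add 0.3903 M of J.
Step 3:
                   J          G
  I            1.275    0.01242
  C        -0.001242   0.002483
  E            1.273     0.0149
  solve Keq expr → x = 0.001242; check Q = 1.7440e-04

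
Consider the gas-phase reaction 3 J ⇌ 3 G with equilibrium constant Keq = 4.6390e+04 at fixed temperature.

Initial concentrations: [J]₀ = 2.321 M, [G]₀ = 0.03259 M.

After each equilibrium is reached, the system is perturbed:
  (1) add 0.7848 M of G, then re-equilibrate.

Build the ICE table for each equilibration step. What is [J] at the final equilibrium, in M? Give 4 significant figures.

Q₀ = 2.7684e-06 vs Keq = 4.6390e+04 ⇒ Q<K, forward
Step 1:
                    J           G
  I             2.321     0.03259
  C            -2.257       2.257
  E           0.06373        2.29
  solve Keq expr → x = 0.7524; check Q = 4.6390e+04
Then add 0.7848 M of G.
Step 2:
                    J           G
  I           0.06373       3.075
  C           0.02125    -0.02125
  E           0.08498       3.053
  solve Keq expr → x = -0.007083; check Q = 4.6390e+04

[J]_eq = 0.08498 M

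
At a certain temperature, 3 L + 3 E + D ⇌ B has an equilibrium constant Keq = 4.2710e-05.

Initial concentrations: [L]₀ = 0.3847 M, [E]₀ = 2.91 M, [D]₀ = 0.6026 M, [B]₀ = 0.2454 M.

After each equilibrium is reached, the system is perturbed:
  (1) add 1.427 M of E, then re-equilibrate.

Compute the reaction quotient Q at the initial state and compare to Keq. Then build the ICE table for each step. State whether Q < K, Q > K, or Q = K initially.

Q₀ = 0.2903 vs Keq = 4.2710e-05 ⇒ Q>K, reverse
Step 1:
                    L           E           D           B
  Initial      0.3847        2.91      0.6026      0.2454
  Change        0.729       0.729       0.243      -0.243
  Equil         1.114       3.639      0.8456    0.002404
  solve Keq expr → x = -0.243; check Q = 4.2710e-05
Then add 1.427 M of E.
Step 2:
                    L           E           D           B
  Initial       1.114       5.066      0.8456    0.002404
  Change     -0.01144    -0.01144   -0.003814    0.003814
  Equil         1.102       5.055      0.8418    0.006217
  solve Keq expr → x = 0.003814; check Q = 4.2710e-05

Q₀ = 0.2903; Q > K (proceeds reverse)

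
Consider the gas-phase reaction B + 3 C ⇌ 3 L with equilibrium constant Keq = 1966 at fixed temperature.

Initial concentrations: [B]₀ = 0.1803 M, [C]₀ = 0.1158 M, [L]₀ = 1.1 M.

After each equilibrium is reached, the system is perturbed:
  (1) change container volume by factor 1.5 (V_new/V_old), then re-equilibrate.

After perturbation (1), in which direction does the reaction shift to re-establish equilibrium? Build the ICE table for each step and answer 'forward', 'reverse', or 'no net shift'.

Q₀ = 4754 vs Keq = 1966 ⇒ Q>K, reverse
Step 1:
                    B           C           L
  init         0.1803      0.1158         1.1
  Δ           0.01073      0.0322     -0.0322
  eq            0.191       0.148       1.068
  solve Keq expr → x = -0.01073; check Q = 1966
Then change container volume by factor 1.5 (V_new/V_old).
Step 2:
                    B           C           L
  init         0.1274     0.09867      0.7119
  Δ          0.003796     0.01139    -0.01139
  eq           0.1312      0.1101      0.7005
  solve Keq expr → x = -0.003796; check Q = 1966

Direction: reverse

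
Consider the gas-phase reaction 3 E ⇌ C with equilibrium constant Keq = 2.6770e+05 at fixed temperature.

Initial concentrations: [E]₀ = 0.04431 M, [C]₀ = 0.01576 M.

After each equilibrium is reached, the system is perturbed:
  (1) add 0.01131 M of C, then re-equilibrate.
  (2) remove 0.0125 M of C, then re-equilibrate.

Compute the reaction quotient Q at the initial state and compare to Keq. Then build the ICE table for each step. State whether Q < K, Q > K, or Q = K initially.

Q₀ = 181.2; Q < K (proceeds forward)

Q₀ = 181.2 vs Keq = 2.6770e+05 ⇒ Q<K, forward
Step 1:
                   E          C
  Initial    0.04431    0.01576
  Change    -0.03955    0.01318
  Equil     0.004764    0.02894
  solve Keq expr → x = 0.01318; check Q = 2.6770e+05
Then add 0.01131 M of C.
Step 2:
                   E          C
  Initial   0.004764    0.04025
  Change  5.4567e-04 -1.8189e-04
  Equil      0.00531    0.04007
  solve Keq expr → x = -1.8189e-04; check Q = 2.6770e+05
Then remove 0.0125 M of C.
Step 3:
                   E          C
  Initial    0.00531    0.02757
  Change  -6.1066e-04 2.0355e-04
  Equil     0.004699    0.02777
  solve Keq expr → x = 2.0355e-04; check Q = 2.6770e+05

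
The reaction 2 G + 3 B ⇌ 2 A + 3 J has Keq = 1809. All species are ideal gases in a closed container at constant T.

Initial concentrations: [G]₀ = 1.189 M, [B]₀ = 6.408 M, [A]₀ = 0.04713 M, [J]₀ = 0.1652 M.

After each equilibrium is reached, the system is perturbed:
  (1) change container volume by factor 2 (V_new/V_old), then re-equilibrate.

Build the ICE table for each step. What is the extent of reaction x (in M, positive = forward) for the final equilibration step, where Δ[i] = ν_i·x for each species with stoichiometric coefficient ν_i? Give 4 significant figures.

Q₀ = 2.6921e-08 vs Keq = 1809 ⇒ Q<K, forward
Step 1:
                    G           B           A           J
  init          1.189       6.408     0.04713      0.1652
  Δ            -1.181      -1.772       1.181       1.772
  eq         0.007799       4.636       1.228       1.937
  solve Keq expr → x = 0.5906; check Q = 1809
Then change container volume by factor 2 (V_new/V_old).
Step 2:
                    G           B           A           J
  init         0.0039       2.318      0.6142      0.9685
  Δ                 0           0           0           0
  eq           0.0039       2.318      0.6142      0.9685
  solve Keq expr → x = 0; check Q = 1809

x = 0 M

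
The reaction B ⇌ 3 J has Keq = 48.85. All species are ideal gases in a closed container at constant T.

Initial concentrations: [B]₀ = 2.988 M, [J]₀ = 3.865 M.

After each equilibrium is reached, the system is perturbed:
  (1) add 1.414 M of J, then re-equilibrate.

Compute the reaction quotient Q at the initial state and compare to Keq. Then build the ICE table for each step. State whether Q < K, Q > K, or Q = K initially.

Q₀ = 19.32 vs Keq = 48.85 ⇒ Q<K, forward
Step 1:
                    B           J
  I             2.988       3.865
  C           -0.3874       1.162
  E             2.601       5.027
  solve Keq expr → x = 0.3874; check Q = 48.85
Then add 1.414 M of J.
Step 2:
                    B           J
  I             2.601       6.441
  C            0.3912      -1.174
  E             2.992       5.267
  solve Keq expr → x = -0.3912; check Q = 48.85

Q₀ = 19.32; Q < K (proceeds forward)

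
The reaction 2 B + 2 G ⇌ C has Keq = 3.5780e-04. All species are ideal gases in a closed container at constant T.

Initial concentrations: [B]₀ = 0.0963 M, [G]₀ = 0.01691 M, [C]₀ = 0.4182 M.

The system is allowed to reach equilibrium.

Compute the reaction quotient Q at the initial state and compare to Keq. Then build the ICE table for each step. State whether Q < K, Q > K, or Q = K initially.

Q₀ = 1.5770e+05 vs Keq = 3.5780e-04 ⇒ Q>K, reverse
Step 1:
                    B           G           C
  I            0.0963     0.01691      0.4182
  C            0.8359      0.8359      -0.418
  E            0.9322      0.8529  2.2618e-04
  solve Keq expr → x = -0.418; check Q = 3.5780e-04

Q₀ = 1.5770e+05; Q > K (proceeds reverse)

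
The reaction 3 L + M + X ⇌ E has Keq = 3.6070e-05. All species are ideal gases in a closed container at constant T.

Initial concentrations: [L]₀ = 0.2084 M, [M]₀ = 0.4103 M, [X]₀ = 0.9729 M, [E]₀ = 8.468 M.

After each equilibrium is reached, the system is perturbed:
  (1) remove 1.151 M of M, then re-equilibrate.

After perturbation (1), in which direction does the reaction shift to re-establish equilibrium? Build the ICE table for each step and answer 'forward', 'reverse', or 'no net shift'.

Direction: reverse

Q₀ = 2344 vs Keq = 3.6070e-05 ⇒ Q>K, reverse
Step 1:
                    L           M           X           E
  init         0.2084      0.4103      0.9729       8.468
  Δ             14.59       4.865       4.865      -4.865
  eq             14.8       5.275       5.838       3.603
  solve Keq expr → x = -4.865; check Q = 3.6070e-05
Then remove 1.151 M of M.
Step 2:
                    L           M           X           E
  init           14.8       4.124       5.838       3.603
  Δ            0.5737      0.1912      0.1912     -0.1912
  eq            15.38       4.315       6.029       3.412
  solve Keq expr → x = -0.1912; check Q = 3.6070e-05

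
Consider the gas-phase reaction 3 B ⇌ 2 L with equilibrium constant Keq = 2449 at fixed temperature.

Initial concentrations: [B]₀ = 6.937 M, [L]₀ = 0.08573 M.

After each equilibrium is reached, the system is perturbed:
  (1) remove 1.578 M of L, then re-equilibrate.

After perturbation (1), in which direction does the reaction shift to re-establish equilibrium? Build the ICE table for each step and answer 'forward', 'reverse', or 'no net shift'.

Direction: forward

Q₀ = 2.2017e-05 vs Keq = 2449 ⇒ Q<K, forward
Step 1:
                  B         L
  I           6.937   0.08573
  C          -6.733     4.488
  E          0.2044     4.574
  solve Keq expr → x = 2.244; check Q = 2449
Then remove 1.578 M of L.
Step 2:
                  B         L
  I          0.2044     2.996
  C        -0.04912   0.03275
  E          0.1553     3.029
  solve Keq expr → x = 0.01637; check Q = 2449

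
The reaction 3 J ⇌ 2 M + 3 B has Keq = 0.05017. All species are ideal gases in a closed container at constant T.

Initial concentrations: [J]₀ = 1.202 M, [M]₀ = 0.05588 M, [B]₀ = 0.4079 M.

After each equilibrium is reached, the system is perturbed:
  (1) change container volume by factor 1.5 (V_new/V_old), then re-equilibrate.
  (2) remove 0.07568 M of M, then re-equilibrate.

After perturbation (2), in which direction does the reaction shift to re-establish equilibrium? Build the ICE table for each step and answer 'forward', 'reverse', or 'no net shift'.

Q₀ = 1.2203e-04 vs Keq = 0.05017 ⇒ Q<K, forward
Step 1:
                   J          M          B
  Initial      1.202    0.05588     0.4079
  Change     -0.3368     0.2246     0.3368
  Equil       0.8652     0.2804     0.7447
  solve Keq expr → x = 0.1123; check Q = 0.05017
Then change container volume by factor 1.5 (V_new/V_old).
Step 2:
                   J          M          B
  Initial     0.5768      0.187     0.4965
  Change    -0.04554    0.03036    0.04554
  Equil       0.5312     0.2173      0.542
  solve Keq expr → x = 0.01518; check Q = 0.05017
Then remove 0.07568 M of M.
Step 3:
                   J          M          B
  Initial     0.5312     0.1416      0.542
  Change    -0.04328    0.02885    0.04328
  Equil        0.488     0.1705     0.5853
  solve Keq expr → x = 0.01443; check Q = 0.05017

Direction: forward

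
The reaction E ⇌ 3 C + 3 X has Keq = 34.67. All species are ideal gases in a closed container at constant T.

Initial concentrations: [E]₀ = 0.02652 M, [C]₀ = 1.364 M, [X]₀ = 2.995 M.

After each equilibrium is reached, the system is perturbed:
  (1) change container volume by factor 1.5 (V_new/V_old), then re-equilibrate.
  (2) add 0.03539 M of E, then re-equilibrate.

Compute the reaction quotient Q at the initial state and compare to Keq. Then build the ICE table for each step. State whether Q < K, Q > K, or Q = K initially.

Q₀ = 2571; Q > K (proceeds reverse)

Q₀ = 2571 vs Keq = 34.67 ⇒ Q>K, reverse
Step 1:
                    E           C           X
  init        0.02652       1.364       2.995
  Δ            0.1874     -0.5623     -0.5623
  eq            0.214      0.8017       2.433
  solve Keq expr → x = -0.1874; check Q = 34.67
Then change container volume by factor 1.5 (V_new/V_old).
Step 2:
                    E           C           X
  init         0.1426      0.5345       1.622
  Δ          -0.06977      0.2093      0.2093
  eq          0.07287      0.7438       1.831
  solve Keq expr → x = 0.06977; check Q = 34.67
Then add 0.03539 M of E.
Step 3:
                    E           C           X
  init         0.1083      0.7438       1.831
  Δ          -0.01491     0.04474     0.04474
  eq          0.09334      0.7885       1.876
  solve Keq expr → x = 0.01491; check Q = 34.67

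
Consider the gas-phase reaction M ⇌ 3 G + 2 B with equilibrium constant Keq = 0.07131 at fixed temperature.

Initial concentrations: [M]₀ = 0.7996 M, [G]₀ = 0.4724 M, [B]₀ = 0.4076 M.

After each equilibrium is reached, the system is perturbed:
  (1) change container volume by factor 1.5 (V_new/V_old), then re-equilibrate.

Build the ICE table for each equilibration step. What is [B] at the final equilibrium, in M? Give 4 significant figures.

[B]_eq = 0.4328 M

Q₀ = 0.0219 vs Keq = 0.07131 ⇒ Q<K, forward
Step 1:
                    M           G           B
  I            0.7996      0.4724      0.4076
  C          -0.04374      0.1312     0.08747
  E            0.7559      0.6036      0.4951
  solve Keq expr → x = 0.04374; check Q = 0.07131
Then change container volume by factor 1.5 (V_new/V_old).
Step 2:
                    M           G           B
  I            0.5039      0.4024        0.33
  C          -0.05136      0.1541      0.1027
  E            0.4526      0.5565      0.4328
  solve Keq expr → x = 0.05136; check Q = 0.07131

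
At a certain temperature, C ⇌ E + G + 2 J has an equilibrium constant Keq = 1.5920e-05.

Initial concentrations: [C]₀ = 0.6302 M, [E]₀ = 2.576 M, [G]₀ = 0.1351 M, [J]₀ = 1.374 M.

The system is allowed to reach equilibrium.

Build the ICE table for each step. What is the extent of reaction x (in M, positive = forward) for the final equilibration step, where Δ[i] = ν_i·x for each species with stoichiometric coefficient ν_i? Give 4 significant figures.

x = -0.1351 M

Q₀ = 1.043 vs Keq = 1.5920e-05 ⇒ Q>K, reverse
Step 1:
                  C         E         G         J
  I          0.6302     2.576    0.1351     1.374
  C          0.1351   -0.1351   -0.1351   -0.2702
  E          0.7653     2.441 4.0967e-06     1.104
  solve Keq expr → x = -0.1351; check Q = 1.5920e-05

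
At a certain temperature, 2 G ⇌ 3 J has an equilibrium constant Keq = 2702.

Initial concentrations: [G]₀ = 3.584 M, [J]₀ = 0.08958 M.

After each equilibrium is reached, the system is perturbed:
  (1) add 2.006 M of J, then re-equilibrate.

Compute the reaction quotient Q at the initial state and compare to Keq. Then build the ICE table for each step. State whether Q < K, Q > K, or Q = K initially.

Q₀ = 5.5963e-05; Q < K (proceeds forward)

Q₀ = 5.5963e-05 vs Keq = 2702 ⇒ Q<K, forward
Step 1:
                    G           J
  I             3.584     0.08958
  C             -3.36       5.041
  E            0.2235        5.13
  solve Keq expr → x = 1.68; check Q = 2702
Then add 2.006 M of J.
Step 2:
                    G           J
  I            0.2235       7.136
  C            0.1284     -0.1927
  E             0.352       6.944
  solve Keq expr → x = -0.06422; check Q = 2702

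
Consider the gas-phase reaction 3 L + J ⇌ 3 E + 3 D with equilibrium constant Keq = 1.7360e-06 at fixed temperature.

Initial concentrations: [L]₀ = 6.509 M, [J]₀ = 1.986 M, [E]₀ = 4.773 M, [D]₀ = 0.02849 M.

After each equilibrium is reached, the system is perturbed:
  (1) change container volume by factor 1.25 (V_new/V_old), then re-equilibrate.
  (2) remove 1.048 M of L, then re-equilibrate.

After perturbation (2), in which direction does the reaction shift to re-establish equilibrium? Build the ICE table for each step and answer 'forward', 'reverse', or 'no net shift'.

Direction: reverse

Q₀ = 4.5912e-06 vs Keq = 1.7360e-06 ⇒ Q>K, reverse
Step 1:
                  L         J         E         D
  init        6.509     1.986     4.773   0.02849
  Δ        0.007821  0.002607 -0.007821 -0.007821
  eq          6.517     1.989     4.765   0.02067
  solve Keq expr → x = -0.002607; check Q = 1.7360e-06
Then change container volume by factor 1.25 (V_new/V_old).
Step 2:
                  L         J         E         D
  init        5.213     1.591     3.812   0.01654
  Δ       -0.002626 -8.7528e-04  0.002626  0.002626
  eq          5.211      1.59     3.815   0.01916
  solve Keq expr → x = 8.7528e-04; check Q = 1.7360e-06
Then remove 1.048 M of L.
Step 3:
                  L         J         E         D
  init        4.163      1.59     3.815   0.01916
  Δ         0.00382  0.001273  -0.00382  -0.00382
  eq          4.167     1.591     3.811   0.01534
  solve Keq expr → x = -0.001273; check Q = 1.7360e-06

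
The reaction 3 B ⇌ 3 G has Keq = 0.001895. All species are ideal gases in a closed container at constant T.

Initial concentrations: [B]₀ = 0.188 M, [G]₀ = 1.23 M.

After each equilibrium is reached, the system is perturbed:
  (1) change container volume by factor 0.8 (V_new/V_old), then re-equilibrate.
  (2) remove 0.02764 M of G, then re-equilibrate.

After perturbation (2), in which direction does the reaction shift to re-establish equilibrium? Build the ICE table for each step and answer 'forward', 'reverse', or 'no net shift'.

Direction: forward

Q₀ = 280.1 vs Keq = 0.001895 ⇒ Q>K, reverse
Step 1:
                   B          G
  init         0.188       1.23
  Δ            1.074     -1.074
  eq           1.262     0.1562
  solve Keq expr → x = -0.3579; check Q = 0.001895
Then change container volume by factor 0.8 (V_new/V_old).
Step 2:
                   B          G
  init         1.577     0.1952
  Δ                0          0
  eq           1.577     0.1952
  solve Keq expr → x = 0; check Q = 0.001895
Then remove 0.02764 M of G.
Step 3:
                   B          G
  init         1.577     0.1675
  Δ          -0.0246     0.0246
  eq           1.553     0.1921
  solve Keq expr → x = 0.008199; check Q = 0.001895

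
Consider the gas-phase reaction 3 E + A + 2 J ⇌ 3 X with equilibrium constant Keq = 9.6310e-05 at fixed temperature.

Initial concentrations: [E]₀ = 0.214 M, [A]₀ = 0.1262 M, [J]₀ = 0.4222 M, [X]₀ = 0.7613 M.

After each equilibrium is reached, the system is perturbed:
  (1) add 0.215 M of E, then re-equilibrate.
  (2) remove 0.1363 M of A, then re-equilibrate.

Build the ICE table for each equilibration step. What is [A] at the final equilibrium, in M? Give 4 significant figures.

Q₀ = 2001 vs Keq = 9.6310e-05 ⇒ Q>K, reverse
Step 1:
                  E         A         J         X
  Initial     0.214    0.1262    0.4222    0.7613
  Change     0.7321     0.244     0.488   -0.7321
  Equil      0.9461    0.3702    0.9102   0.02925
  solve Keq expr → x = -0.244; check Q = 9.6310e-05
Then add 0.215 M of E.
Step 2:
                  E         A         J         X
  Initial     1.161    0.3702    0.9102   0.02925
  Change  -0.006276 -0.002092 -0.004184  0.006276
  Equil       1.155    0.3681    0.9061   0.03552
  solve Keq expr → x = 0.002092; check Q = 9.6310e-05
Then remove 0.1363 M of A.
Step 3:
                  E         A         J         X
  Initial     1.155    0.2318    0.9061   0.03552
  Change   0.004805  0.001602  0.003203 -0.004805
  Equil        1.16    0.2334    0.9093   0.03072
  solve Keq expr → x = -0.001602; check Q = 9.6310e-05

[A]_eq = 0.2334 M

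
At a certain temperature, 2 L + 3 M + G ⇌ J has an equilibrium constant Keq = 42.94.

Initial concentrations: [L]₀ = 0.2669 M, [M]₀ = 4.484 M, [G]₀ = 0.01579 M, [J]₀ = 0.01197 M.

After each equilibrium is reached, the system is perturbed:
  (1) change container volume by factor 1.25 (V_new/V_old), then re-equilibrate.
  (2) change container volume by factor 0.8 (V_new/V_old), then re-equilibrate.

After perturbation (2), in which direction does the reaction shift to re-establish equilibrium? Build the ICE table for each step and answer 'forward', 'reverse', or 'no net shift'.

Q₀ = 0.118 vs Keq = 42.94 ⇒ Q<K, forward
Step 1:
                  L         M         G         J
  Initial    0.2669     4.484   0.01579   0.01197
  Change   -0.03131  -0.04697  -0.01566   0.01566
  Equil      0.2356     4.437 1.3271e-04   0.02763
  solve Keq expr → x = 0.01566; check Q = 42.94
Then change container volume by factor 1.25 (V_new/V_old).
Step 2:
                  L         M         G         J
  Initial    0.1885      3.55 1.0617e-04    0.0221
  Change  4.2618e-04 6.3926e-04 2.1309e-04 -2.1309e-04
  Equil      0.1889      3.55 3.1926e-04   0.02189
  solve Keq expr → x = -2.1309e-04; check Q = 42.94
Then change container volume by factor 0.8 (V_new/V_old).
Step 3:
                  L         M         G         J
  Initial    0.2361     4.438 3.9907e-04   0.02736
  Change  -5.3272e-04 -7.9908e-04 -2.6636e-04 2.6636e-04
  Equil      0.2356     4.437 1.3271e-04   0.02763
  solve Keq expr → x = 2.6636e-04; check Q = 42.94

Direction: forward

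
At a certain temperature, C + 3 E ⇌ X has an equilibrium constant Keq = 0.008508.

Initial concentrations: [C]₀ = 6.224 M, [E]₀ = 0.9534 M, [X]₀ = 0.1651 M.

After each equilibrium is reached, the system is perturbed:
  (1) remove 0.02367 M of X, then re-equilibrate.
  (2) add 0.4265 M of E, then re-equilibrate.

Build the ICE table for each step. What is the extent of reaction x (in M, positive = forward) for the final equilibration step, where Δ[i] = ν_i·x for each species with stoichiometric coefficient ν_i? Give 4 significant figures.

x = 0.06101 M

Q₀ = 0.03061 vs Keq = 0.008508 ⇒ Q>K, reverse
Step 1:
                    C           E           X
  Initial       6.224      0.9534      0.1651
  Change      0.07643      0.2293    -0.07643
  Equil           6.3       1.183     0.08867
  solve Keq expr → x = -0.07643; check Q = 0.008508
Then remove 0.02367 M of X.
Step 2:
                    C           E           X
  Initial         6.3       1.183       0.065
  Change     -0.01423    -0.04269     0.01423
  Equil         6.286        1.14     0.07923
  solve Keq expr → x = 0.01423; check Q = 0.008508
Then add 0.4265 M of E.
Step 3:
                    C           E           X
  Initial       6.286       1.566     0.07923
  Change     -0.06101      -0.183     0.06101
  Equil         6.225       1.383      0.1402
  solve Keq expr → x = 0.06101; check Q = 0.008508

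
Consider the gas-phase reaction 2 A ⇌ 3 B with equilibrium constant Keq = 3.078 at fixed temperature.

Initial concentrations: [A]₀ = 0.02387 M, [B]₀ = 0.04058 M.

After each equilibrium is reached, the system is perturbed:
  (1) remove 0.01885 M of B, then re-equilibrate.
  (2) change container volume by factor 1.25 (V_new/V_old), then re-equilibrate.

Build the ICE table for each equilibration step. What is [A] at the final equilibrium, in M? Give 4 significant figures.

[A]_eq = 0.00445 M

Q₀ = 0.1173 vs Keq = 3.078 ⇒ Q<K, forward
Step 1:
                  A         B
  init      0.02387   0.04058
  Δ        -0.01488   0.02232
  eq       0.008991    0.0629
  solve Keq expr → x = 0.007439; check Q = 3.078
Then remove 0.01885 M of B.
Step 2:
                  A         B
  init     0.008991   0.04405
  Δ       -0.002917  0.004376
  eq       0.006074   0.04842
  solve Keq expr → x = 0.001459; check Q = 3.078
Then change container volume by factor 1.25 (V_new/V_old).
Step 3:
                  A         B
  init     0.004859   0.03874
  Δ       -4.0927e-04 6.1390e-04
  eq        0.00445   0.03935
  solve Keq expr → x = 2.0463e-04; check Q = 3.078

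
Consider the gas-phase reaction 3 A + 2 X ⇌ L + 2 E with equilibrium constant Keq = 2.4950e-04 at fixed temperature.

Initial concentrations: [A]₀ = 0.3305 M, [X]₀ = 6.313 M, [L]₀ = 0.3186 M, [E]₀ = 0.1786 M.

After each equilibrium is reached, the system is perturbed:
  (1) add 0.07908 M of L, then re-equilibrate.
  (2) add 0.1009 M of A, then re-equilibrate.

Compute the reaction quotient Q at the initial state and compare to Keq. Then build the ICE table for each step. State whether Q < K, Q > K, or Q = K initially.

Q₀ = 0.007064 vs Keq = 2.4950e-04 ⇒ Q>K, reverse
Step 1:
                  A         X         L         E
  I          0.3305     6.313    0.3186    0.1786
  C          0.1647    0.1098  -0.05488   -0.1098
  E          0.4952     6.423    0.2637   0.06883
  solve Keq expr → x = -0.05488; check Q = 2.4950e-04
Then add 0.07908 M of L.
Step 2:
                  A         X         L         E
  I          0.4952     6.423    0.3428   0.06883
  C        0.009533  0.006356 -0.003178 -0.006356
  E          0.5047     6.429    0.3396   0.06248
  solve Keq expr → x = -0.003178; check Q = 2.4950e-04
Then add 0.1009 M of A.
Step 3:
                  A         X         L         E
  I          0.6056     6.429    0.3396   0.06248
  C         -0.0215  -0.01433  0.007165   0.01433
  E          0.5841     6.415    0.3468   0.07681
  solve Keq expr → x = 0.007165; check Q = 2.4950e-04

Q₀ = 0.007064; Q > K (proceeds reverse)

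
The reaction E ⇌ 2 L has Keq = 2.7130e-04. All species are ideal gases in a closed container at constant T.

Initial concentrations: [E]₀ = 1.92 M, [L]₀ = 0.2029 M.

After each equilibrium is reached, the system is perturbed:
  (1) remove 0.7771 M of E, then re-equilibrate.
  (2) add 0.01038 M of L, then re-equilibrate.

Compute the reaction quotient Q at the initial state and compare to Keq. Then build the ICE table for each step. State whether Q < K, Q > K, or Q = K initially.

Q₀ = 0.02144; Q > K (proceeds reverse)

Q₀ = 0.02144 vs Keq = 2.7130e-04 ⇒ Q>K, reverse
Step 1:
                  E         L
  init         1.92    0.2029
  Δ         0.08977   -0.1795
  eq           2.01   0.02335
  solve Keq expr → x = -0.08977; check Q = 2.7130e-04
Then remove 0.7771 M of E.
Step 2:
                  E         L
  init        1.233   0.02335
  Δ        0.002522 -0.005045
  eq          1.235   0.01831
  solve Keq expr → x = -0.002522; check Q = 2.7130e-04
Then add 0.01038 M of L.
Step 3:
                  E         L
  init        1.235   0.02869
  Δ        0.005171  -0.01034
  eq           1.24   0.01834
  solve Keq expr → x = -0.005171; check Q = 2.7130e-04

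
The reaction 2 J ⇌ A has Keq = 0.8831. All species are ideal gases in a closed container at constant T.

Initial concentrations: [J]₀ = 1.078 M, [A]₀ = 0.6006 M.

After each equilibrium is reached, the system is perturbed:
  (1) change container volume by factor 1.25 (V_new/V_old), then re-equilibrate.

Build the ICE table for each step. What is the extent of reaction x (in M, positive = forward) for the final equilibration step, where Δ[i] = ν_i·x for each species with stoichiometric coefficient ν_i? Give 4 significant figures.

x = -0.03078 M

Q₀ = 0.5168 vs Keq = 0.8831 ⇒ Q<K, forward
Step 1:
                  J         A
  I           1.078    0.6006
  C         -0.1904   0.09518
  E          0.8876    0.6958
  solve Keq expr → x = 0.09518; check Q = 0.8831
Then change container volume by factor 1.25 (V_new/V_old).
Step 2:
                  J         A
  I          0.7101    0.5566
  C         0.06156  -0.03078
  E          0.7717    0.5258
  solve Keq expr → x = -0.03078; check Q = 0.8831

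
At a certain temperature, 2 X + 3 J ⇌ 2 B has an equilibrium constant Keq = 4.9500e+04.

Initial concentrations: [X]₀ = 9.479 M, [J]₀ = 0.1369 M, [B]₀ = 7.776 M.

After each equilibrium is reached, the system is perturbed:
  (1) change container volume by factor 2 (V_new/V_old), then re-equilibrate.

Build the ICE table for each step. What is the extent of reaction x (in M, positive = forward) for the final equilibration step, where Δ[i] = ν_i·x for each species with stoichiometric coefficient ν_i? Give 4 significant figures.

x = -0.004005 M

Q₀ = 262.3 vs Keq = 4.9500e+04 ⇒ Q<K, forward
Step 1:
                   X          J          B
  I            9.479     0.1369      7.776
  C         -0.07517    -0.1128    0.07517
  E            9.404    0.02415      7.851
  solve Keq expr → x = 0.03758; check Q = 4.9500e+04
Then change container volume by factor 2 (V_new/V_old).
Step 2:
                   X          J          B
  I            4.702    0.01207      3.926
  C         0.008009    0.01201  -0.008009
  E             4.71    0.02409      3.918
  solve Keq expr → x = -0.004005; check Q = 4.9500e+04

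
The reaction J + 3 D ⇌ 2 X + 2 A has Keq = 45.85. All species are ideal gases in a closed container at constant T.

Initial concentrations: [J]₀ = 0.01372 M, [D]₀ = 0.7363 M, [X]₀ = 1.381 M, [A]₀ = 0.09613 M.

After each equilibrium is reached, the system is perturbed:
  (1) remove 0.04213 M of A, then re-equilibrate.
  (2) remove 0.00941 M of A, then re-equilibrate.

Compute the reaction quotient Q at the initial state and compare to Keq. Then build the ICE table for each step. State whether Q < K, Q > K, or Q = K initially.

Q₀ = 3.218; Q < K (proceeds forward)

Q₀ = 3.218 vs Keq = 45.85 ⇒ Q<K, forward
Step 1:
                    J           D           X           A
  init        0.01372      0.7363       1.381     0.09613
  Δ          -0.01192    -0.03575     0.02384     0.02384
  eq         0.001802      0.7005       1.405        0.12
  solve Keq expr → x = 0.01192; check Q = 45.85
Then remove 0.04213 M of A.
Step 2:
                    J           D           X           A
  init       0.001802      0.7005       1.405     0.07784
  Δ       -9.9166e-04   -0.002975    0.001983    0.001983
  eq       8.1020e-04      0.6976       1.407     0.07982
  solve Keq expr → x = 9.9166e-04; check Q = 45.85
Then remove 0.00941 M of A.
Step 3:
                    J           D           X           A
  init     8.1020e-04      0.6976       1.407     0.07041
  Δ       -1.7187e-04 -5.1562e-04  3.4375e-04  3.4375e-04
  eq       6.3833e-04      0.6971       1.407     0.07075
  solve Keq expr → x = 1.7187e-04; check Q = 45.85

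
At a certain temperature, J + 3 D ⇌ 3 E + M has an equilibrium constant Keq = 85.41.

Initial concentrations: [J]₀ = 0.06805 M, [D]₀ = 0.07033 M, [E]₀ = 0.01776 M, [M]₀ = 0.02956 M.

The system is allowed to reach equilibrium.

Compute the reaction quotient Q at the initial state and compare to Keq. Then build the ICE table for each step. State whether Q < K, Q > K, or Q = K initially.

Q₀ = 0.006995 vs Keq = 85.41 ⇒ Q<K, forward
Step 1:
                   J          D          E          M
  I          0.06805    0.07033    0.01776    0.02956
  C         -0.01808   -0.05424    0.05424    0.01808
  E          0.04997    0.01609      0.072    0.04764
  solve Keq expr → x = 0.01808; check Q = 85.41

Q₀ = 0.006995; Q < K (proceeds forward)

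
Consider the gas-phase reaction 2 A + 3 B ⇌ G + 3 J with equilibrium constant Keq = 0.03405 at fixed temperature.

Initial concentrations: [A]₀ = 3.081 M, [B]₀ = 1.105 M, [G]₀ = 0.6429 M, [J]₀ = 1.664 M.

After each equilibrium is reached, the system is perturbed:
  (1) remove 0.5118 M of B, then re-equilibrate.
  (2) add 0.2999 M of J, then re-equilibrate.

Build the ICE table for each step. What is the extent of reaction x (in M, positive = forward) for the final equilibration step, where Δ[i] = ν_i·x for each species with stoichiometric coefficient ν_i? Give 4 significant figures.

x = -0.04097 M

Q₀ = 0.2313 vs Keq = 0.03405 ⇒ Q>K, reverse
Step 1:
                   A          B          G          J
  Initial      3.081      1.105     0.6429      1.664
  Change      0.2377     0.3566    -0.1189    -0.3566
  Equil        3.319      1.462      0.524      1.307
  solve Keq expr → x = -0.1189; check Q = 0.03405
Then remove 0.5118 M of B.
Step 2:
                   A          B          G          J
  Initial      3.319     0.9498      0.524      1.307
  Change       0.134     0.2011   -0.06702    -0.2011
  Equil        3.453      1.151      0.457      1.106
  solve Keq expr → x = -0.06702; check Q = 0.03405
Then add 0.2999 M of J.
Step 3:
                   A          B          G          J
  Initial      3.453      1.151      0.457      1.406
  Change     0.08194     0.1229   -0.04097    -0.1229
  Equil        3.535      1.274      0.416      1.283
  solve Keq expr → x = -0.04097; check Q = 0.03405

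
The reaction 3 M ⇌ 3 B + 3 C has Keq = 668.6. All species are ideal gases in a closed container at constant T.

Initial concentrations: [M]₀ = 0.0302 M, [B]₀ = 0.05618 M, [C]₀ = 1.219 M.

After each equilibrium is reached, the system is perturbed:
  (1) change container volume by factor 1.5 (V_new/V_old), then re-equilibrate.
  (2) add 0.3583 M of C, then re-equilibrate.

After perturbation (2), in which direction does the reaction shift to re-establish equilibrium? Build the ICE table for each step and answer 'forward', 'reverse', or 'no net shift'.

Direction: reverse

Q₀ = 11.66 vs Keq = 668.6 ⇒ Q<K, forward
Step 1:
                  M         B         C
  I          0.0302   0.05618     1.219
  C        -0.01948   0.01948   0.01948
  E         0.01072   0.07566     1.238
  solve Keq expr → x = 0.006494; check Q = 668.6
Then change container volume by factor 1.5 (V_new/V_old).
Step 2:
                  M         B         C
  I        0.007144   0.05044    0.8257
  C       -0.002164  0.002164  0.002164
  E         0.00498   0.05261    0.8278
  solve Keq expr → x = 7.2136e-04; check Q = 668.6
Then add 0.3583 M of C.
Step 3:
                  M         B         C
  I         0.00498   0.05261     1.186
  C        0.001888 -0.001888 -0.001888
  E        0.006869   0.05072     1.184
  solve Keq expr → x = -6.2949e-04; check Q = 668.6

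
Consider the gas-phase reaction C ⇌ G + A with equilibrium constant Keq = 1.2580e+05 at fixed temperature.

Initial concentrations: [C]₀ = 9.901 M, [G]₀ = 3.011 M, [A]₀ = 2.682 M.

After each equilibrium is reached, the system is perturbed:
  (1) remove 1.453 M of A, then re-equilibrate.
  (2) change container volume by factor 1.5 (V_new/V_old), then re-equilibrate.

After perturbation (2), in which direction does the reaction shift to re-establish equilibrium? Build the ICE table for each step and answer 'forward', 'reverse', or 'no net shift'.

Direction: forward

Q₀ = 0.8156 vs Keq = 1.2580e+05 ⇒ Q<K, forward
Step 1:
                   C          G          A
  Initial      9.901      3.011      2.682
  Change        -9.9        9.9        9.9
  Equil     0.001291      12.91      12.58
  solve Keq expr → x = 9.9; check Q = 1.2580e+05
Then remove 1.453 M of A.
Step 2:
                   C          G          A
  Initial   0.001291      12.91      11.13
  Change  -1.4909e-04 1.4909e-04 1.4909e-04
  Equil     0.001142      12.91      11.13
  solve Keq expr → x = 1.4909e-04; check Q = 1.2580e+05
Then change container volume by factor 1.5 (V_new/V_old).
Step 3:
                   C          G          A
  Initial 7.6144e-04      8.607      7.419
  Change  -2.5378e-04 2.5378e-04 2.5378e-04
  Equil   5.0766e-04      8.607      7.419
  solve Keq expr → x = 2.5378e-04; check Q = 1.2580e+05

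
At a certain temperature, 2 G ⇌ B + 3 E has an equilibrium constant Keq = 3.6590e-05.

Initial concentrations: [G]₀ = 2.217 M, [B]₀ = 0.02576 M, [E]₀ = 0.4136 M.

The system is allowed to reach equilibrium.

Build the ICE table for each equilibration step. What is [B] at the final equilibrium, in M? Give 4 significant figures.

[B]_eq = 0.004378 M

Q₀ = 3.7081e-04 vs Keq = 3.6590e-05 ⇒ Q>K, reverse
Step 1:
                   G          B          E
  I            2.217    0.02576     0.4136
  C          0.04276   -0.02138   -0.06414
  E             2.26   0.004378     0.3495
  solve Keq expr → x = -0.02138; check Q = 3.6590e-05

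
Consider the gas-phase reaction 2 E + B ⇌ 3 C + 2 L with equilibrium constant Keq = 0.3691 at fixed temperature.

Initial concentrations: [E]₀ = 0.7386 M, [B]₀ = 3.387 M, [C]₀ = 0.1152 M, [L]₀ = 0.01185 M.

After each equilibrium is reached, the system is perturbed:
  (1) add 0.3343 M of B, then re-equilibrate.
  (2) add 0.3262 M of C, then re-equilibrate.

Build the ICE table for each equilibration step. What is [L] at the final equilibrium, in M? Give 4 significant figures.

Q₀ = 1.1619e-07 vs Keq = 0.3691 ⇒ Q<K, forward
Step 1:
                   E          B          C          L
  Initial     0.7386      3.387     0.1152    0.01185
  Change     -0.4454    -0.2227      0.668     0.4454
  Equil       0.2932      3.164     0.7832     0.4572
  solve Keq expr → x = 0.2227; check Q = 0.3691
Then add 0.3343 M of B.
Step 2:
                   E          B          C          L
  Initial     0.2932      3.499     0.7832     0.4572
  Change   -0.005876  -0.002938   0.008814   0.005876
  Equil       0.2874      3.496      0.792     0.4631
  solve Keq expr → x = 0.002938; check Q = 0.3691
Then add 0.3262 M of C.
Step 3:
                   E          B          C          L
  Initial     0.2874      3.496      1.118     0.4631
  Change     0.06772    0.03386    -0.1016   -0.06772
  Equil       0.3551       3.53      1.017     0.3954
  solve Keq expr → x = -0.03386; check Q = 0.3691

[L]_eq = 0.3954 M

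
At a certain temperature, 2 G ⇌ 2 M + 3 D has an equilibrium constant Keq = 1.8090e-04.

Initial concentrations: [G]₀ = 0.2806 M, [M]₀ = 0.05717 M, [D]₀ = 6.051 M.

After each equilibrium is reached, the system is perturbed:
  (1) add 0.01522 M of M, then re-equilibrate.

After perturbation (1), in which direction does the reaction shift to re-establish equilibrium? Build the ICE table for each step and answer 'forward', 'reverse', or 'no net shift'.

Q₀ = 9.197 vs Keq = 1.8090e-04 ⇒ Q>K, reverse
Step 1:
                    G           M           D
  Initial      0.2806     0.05717       6.051
  Change      0.05686    -0.05686    -0.08529
  Equil        0.3375  3.1149e-04       5.966
  solve Keq expr → x = -0.02843; check Q = 1.8090e-04
Then add 0.01522 M of M.
Step 2:
                    G           M           D
  Initial      0.3375     0.01553       5.966
  Change       0.0152     -0.0152    -0.02281
  Equil        0.3527  3.2740e-04       5.943
  solve Keq expr → x = -0.007602; check Q = 1.8090e-04

Direction: reverse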